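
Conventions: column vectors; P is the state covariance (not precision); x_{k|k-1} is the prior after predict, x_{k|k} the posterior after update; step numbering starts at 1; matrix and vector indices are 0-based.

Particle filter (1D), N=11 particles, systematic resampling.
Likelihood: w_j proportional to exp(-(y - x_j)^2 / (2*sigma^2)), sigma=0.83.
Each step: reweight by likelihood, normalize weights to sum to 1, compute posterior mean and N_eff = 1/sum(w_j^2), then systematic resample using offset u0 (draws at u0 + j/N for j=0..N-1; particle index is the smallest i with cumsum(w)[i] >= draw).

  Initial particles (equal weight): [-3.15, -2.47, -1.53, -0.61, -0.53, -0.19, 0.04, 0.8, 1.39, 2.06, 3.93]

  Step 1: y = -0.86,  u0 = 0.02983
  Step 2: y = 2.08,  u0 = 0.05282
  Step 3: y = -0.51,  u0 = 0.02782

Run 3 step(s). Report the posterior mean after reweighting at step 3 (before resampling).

step 1: w=[0.0053, 0.0361, 0.1712, 0.2267, 0.2191, 0.1712, 0.1317, 0.0321, 0.0060, 0.0005, 0.0000]  mean=-0.6145  Neff=5.6247  idx=[1, 2, 2, 3, 3, 4, 4, 5, 5, 6, 6]
step 2: w=[0.0000, 0.0005, 0.0005, 0.0308, 0.0308, 0.0419, 0.0419, 0.1398, 0.1398, 0.2870, 0.2870]  mean=-0.1136  Neff=4.7789  idx=[4, 6, 7, 8, 8, 9, 9, 9, 10, 10, 10]
step 3: w=[0.1035, 0.1042, 0.0968, 0.0968, 0.0968, 0.0837, 0.0837, 0.0837, 0.0837, 0.0837, 0.0837]  mean=-0.1534  Neff=10.9099  idx=[0, 1, 2, 2, 3, 4, 5, 6, 8, 9, 10]

post_mean = -0.1534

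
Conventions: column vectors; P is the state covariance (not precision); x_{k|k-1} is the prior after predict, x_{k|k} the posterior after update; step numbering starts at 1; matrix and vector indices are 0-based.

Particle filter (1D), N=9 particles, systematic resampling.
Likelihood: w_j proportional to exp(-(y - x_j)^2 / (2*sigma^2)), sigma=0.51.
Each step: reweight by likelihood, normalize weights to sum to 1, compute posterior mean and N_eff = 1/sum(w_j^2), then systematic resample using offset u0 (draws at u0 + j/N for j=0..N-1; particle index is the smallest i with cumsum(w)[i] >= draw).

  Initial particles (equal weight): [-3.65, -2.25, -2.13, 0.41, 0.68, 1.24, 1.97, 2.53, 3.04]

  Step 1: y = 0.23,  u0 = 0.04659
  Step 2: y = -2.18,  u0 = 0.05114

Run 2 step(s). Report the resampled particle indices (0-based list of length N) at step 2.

resampled_idx = [0, 0, 1, 1, 2, 3, 3, 4, 4]

step 1: w=[0.0000, 0.0000, 0.0000, 0.5336, 0.3848, 0.0799, 0.0017, 0.0000, 0.0000]  mean=0.5828  Neff=2.2771  idx=[3, 3, 3, 3, 3, 4, 4, 4, 5]
step 2: w=[0.1931, 0.1931, 0.1931, 0.1931, 0.1931, 0.0114, 0.0114, 0.0114, 0.0000]  mean=0.4193  Neff=5.3498  idx=[0, 0, 1, 1, 2, 3, 3, 4, 4]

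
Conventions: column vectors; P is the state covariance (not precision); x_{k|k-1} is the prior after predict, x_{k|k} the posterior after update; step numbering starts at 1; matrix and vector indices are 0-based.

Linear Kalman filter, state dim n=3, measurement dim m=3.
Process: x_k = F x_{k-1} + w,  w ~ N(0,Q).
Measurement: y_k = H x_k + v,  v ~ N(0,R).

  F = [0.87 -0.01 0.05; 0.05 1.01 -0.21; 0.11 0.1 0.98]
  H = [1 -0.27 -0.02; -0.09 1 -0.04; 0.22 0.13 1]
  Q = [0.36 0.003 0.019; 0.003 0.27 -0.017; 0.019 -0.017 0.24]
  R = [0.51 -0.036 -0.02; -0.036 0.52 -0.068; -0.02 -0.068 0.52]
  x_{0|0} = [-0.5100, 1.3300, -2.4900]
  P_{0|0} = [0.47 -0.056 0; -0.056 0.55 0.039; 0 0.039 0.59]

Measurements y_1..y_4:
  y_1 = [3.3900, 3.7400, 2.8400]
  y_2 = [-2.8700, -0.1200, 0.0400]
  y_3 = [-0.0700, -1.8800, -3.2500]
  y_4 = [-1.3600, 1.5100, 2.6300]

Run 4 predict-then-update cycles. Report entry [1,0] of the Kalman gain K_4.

K[1,0] = -0.0088

step 1: x^-=[-0.5815, 1.8407, -2.3633]  P^-=[0.7182 -0.0354 0.0873; -0.0354 0.8360 -0.0490; 0.0873 -0.0490 0.8242]  S=[1.3046 -0.3649 0.1900; -0.3649 1.3741 -0.0713; 0.1900 -0.0713 1.4168]  K=[0.5645 0.0796 0.0982; -0.0408 0.6051 0.0725; -0.0342 -0.0437 0.5932]  nu=[4.4212, 1.7524, 5.0919]  x^+=[2.5539, 3.0902, 0.4298]  P^+=[0.2930 0.0394 -0.0352; 0.0394 0.3127 -0.0519; -0.0352 -0.0519 0.3266]
step 2: x^-=[2.2125, 3.1586, 1.0111]  P^-=[0.5789 0.0473 0.0362; 0.0473 0.6308 -0.0977; 0.0362 -0.0977 0.5435]  S=[1.1070 -0.2100 0.1403; -0.2100 1.1559 -0.1101; 0.1403 -0.1101 1.0954]  K=[0.5168 0.0979 0.0985; -0.0119 0.5482 0.0518; -0.0275 -0.0646 0.4889]  nu=[-4.2094, -3.0390, -1.8685]  x^+=[-0.4446, 1.4460, 0.4099]  P^+=[0.2706 0.0487 -0.0316; 0.0487 0.2840 -0.0577; -0.0316 -0.0577 0.2736]
step 3: x^-=[-0.3808, 1.3521, 0.4974]  P^-=[0.5620 0.0544 0.0353; 0.0544 0.6026 -0.0942; 0.0353 -0.0942 0.4918]  S=[1.0843 -0.1936 0.1374; -0.1936 1.1259 -0.1064; 0.1374 -0.1064 1.0434]  K=[0.5089 0.0993 0.1023; -0.0087 0.5376 0.0522; -0.0232 -0.0642 0.4636]  nu=[0.6858, -3.2465, -3.8394]  x^+=[-0.7470, -0.5996, -1.0901]  P^+=[0.2666 0.0492 -0.0288; 0.0492 0.2785 -0.0563; -0.0288 -0.0563 0.2596]
step 4: x^-=[-0.6984, -0.4140, -1.2104]  P^-=[0.5592 0.0545 0.0367; 0.0545 0.5957 -0.0904; 0.0367 -0.0904 0.4791]  S=[1.0809 -0.1915 0.1376; -0.1915 1.1186 -0.1030; 0.1376 -0.1030 1.0320]  K=[0.5073 0.0988 0.1039; -0.0088 0.5348 0.0536; -0.0216 -0.0625 0.4573]  nu=[-0.7976, 1.8128, 4.0479]  x^+=[-0.5033, 0.7794, 0.5448]  P^+=[0.2657 0.0489 -0.0277; 0.0489 0.2769 -0.0551; -0.0277 -0.0551 0.2557]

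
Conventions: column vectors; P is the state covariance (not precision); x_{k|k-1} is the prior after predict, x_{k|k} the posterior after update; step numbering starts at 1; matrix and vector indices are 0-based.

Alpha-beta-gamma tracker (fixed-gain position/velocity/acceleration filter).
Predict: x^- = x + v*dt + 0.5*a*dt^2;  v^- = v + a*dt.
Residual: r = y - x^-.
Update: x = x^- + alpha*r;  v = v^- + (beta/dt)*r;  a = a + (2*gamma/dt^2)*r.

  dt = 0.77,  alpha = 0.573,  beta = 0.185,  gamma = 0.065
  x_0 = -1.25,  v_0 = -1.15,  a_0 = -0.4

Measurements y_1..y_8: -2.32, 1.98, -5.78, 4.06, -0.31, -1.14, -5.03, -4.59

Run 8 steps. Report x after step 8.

step 1: x_pred=-2.2541  r=-0.0659  x^+=-2.2919  v^+=-1.4738  a^+=-0.4145
step 2: x_pred=-3.5496  r=5.5296  x^+=-0.3811  v^+=-0.4644  a^+=0.7980
step 3: x_pred=-0.5022  r=-5.2778  x^+=-3.5264  v^+=-1.1180  a^+=-0.3593
step 4: x_pred=-4.4938  r=8.5538  x^+=0.4075  v^+=0.6605  a^+=1.5163
step 5: x_pred=1.3656  r=-1.6756  x^+=0.4055  v^+=1.4254  a^+=1.1489
step 6: x_pred=1.8436  r=-2.9836  x^+=0.1340  v^+=1.5932  a^+=0.4947
step 7: x_pred=1.5074  r=-6.5374  x^+=-2.2385  v^+=0.4034  a^+=-0.9387
step 8: x_pred=-2.2062  r=-2.3838  x^+=-3.5721  v^+=-0.8921  a^+=-1.4614

x_post = -3.5721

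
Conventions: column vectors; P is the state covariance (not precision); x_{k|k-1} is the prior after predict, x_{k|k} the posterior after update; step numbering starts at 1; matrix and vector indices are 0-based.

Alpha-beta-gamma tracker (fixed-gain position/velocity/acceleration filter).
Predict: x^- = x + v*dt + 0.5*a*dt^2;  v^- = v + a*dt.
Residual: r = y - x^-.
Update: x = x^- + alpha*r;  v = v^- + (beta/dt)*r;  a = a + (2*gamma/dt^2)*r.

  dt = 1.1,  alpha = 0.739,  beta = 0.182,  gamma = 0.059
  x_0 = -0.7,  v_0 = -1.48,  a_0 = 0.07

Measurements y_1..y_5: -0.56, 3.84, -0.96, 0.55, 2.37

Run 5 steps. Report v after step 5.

v_post = 1.3944

step 1: x_pred=-2.2857  r=1.7257  x^+=-1.0104  v^+=-1.1175  a^+=0.2383
step 2: x_pred=-2.0955  r=5.9355  x^+=2.2908  v^+=0.1267  a^+=0.8171
step 3: x_pred=2.9245  r=-3.8845  x^+=0.0539  v^+=0.3828  a^+=0.4383
step 4: x_pred=0.7401  r=-0.1901  x^+=0.5996  v^+=0.8335  a^+=0.4198
step 5: x_pred=1.7704  r=0.5996  x^+=2.2135  v^+=1.3944  a^+=0.4782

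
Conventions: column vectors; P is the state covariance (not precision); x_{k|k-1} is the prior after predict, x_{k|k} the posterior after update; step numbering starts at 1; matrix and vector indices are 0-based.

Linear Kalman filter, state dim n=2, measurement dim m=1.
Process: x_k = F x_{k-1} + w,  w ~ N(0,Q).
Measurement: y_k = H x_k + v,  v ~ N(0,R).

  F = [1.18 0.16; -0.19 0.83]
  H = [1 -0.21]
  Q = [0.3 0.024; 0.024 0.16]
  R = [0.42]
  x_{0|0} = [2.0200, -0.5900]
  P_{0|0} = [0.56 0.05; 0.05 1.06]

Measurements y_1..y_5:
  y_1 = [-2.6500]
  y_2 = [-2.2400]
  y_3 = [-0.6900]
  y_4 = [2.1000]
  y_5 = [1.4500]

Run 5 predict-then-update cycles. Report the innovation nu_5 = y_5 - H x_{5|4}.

innov = [0.3013]

step 1: x^-=[2.2892, -0.8735]  P^-=[1.1258 0.0867; 0.0867 0.8947]  S=[1.5488]  K=[0.7151; -0.0654]  nu=[-5.1226]  x^+=[-1.3740, -0.5387]  P^+=[0.3337 0.1590; 0.1590 0.8881]
step 2: x^-=[-1.7075, -0.1861]  P^-=[0.8475 0.2180; 0.2180 0.7337]  S=[1.2083]  K=[0.6635; 0.0529]  nu=[-0.5716]  x^+=[-2.0868, -0.2163]  P^+=[0.3156 0.1756; 0.1756 0.7303]
step 3: x^-=[-2.4970, 0.2169]  P^-=[0.8244 0.2169; 0.2169 0.6191]  S=[1.1806]  K=[0.6597; 0.0736]  nu=[1.8525]  x^+=[-1.2749, 0.3532]  P^+=[0.3106 0.1596; 0.1596 0.6127]
step 4: x^-=[-1.4478, 0.5354]  P^-=[0.8084 0.1872; 0.1872 0.5430]  S=[1.1737]  K=[0.6553; 0.0623]  nu=[3.6603]  x^+=[0.9506, 0.7635]  P^+=[0.3044 0.1392; 0.1392 0.5384]
step 5: x^-=[1.2438, 0.4531]  P^-=[0.7903 0.1594; 0.1594 0.4980]  S=[1.1653]  K=[0.6495; 0.0470]  nu=[0.3013]  x^+=[1.4395, 0.4673]  P^+=[0.2988 0.1238; 0.1238 0.4954]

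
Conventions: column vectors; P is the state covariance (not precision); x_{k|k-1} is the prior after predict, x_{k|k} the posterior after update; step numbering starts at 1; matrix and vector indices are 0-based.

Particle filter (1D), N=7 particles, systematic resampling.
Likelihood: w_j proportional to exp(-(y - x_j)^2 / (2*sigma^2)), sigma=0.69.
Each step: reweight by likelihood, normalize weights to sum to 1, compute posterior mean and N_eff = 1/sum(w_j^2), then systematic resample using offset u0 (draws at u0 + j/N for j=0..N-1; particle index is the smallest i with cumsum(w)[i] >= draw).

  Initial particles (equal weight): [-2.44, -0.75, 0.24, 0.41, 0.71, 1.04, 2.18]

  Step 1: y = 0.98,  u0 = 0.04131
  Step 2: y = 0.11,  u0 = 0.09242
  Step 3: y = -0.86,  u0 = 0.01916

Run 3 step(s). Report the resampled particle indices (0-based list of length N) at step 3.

step 1: w=[0.0000, 0.0125, 0.1626, 0.2055, 0.2677, 0.2880, 0.0637]  mean=0.7424  Neff=4.3957  idx=[2, 3, 3, 4, 4, 5, 5]
step 2: w=[0.1973, 0.1827, 0.1827, 0.1376, 0.1376, 0.0810, 0.0810]  mean=0.5611  Neff=6.3810  idx=[0, 1, 1, 2, 3, 4, 6]
step 3: w=[0.2793, 0.1829, 0.1829, 0.1829, 0.0748, 0.0748, 0.0225]  mean=0.4215  Neff=5.2618  idx=[0, 0, 1, 1, 2, 3, 4]

resampled_idx = [0, 0, 1, 1, 2, 3, 4]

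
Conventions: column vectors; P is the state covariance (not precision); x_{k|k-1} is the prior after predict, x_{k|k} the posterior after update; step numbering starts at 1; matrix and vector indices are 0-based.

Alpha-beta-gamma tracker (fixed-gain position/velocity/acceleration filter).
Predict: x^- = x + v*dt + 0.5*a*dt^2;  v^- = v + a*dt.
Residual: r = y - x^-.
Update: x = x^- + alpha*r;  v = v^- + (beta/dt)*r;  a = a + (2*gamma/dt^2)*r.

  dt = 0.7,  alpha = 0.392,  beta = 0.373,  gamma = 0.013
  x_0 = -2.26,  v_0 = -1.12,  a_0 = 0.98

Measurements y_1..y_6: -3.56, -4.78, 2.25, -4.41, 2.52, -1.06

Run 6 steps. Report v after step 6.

v_post = 1.6707

step 1: x_pred=-2.8039  r=-0.7561  x^+=-3.1003  v^+=-0.8369  a^+=0.9399
step 2: x_pred=-3.4558  r=-1.3242  x^+=-3.9749  v^+=-0.8846  a^+=0.8696
step 3: x_pred=-4.3811  r=6.6311  x^+=-1.7817  v^+=3.2576  a^+=1.2215
step 4: x_pred=0.7979  r=-5.2079  x^+=-1.2436  v^+=1.3375  a^+=0.9451
step 5: x_pred=-0.0758  r=2.5958  x^+=0.9418  v^+=3.3823  a^+=1.0829
step 6: x_pred=3.5747  r=-4.6347  x^+=1.7579  v^+=1.6707  a^+=0.8369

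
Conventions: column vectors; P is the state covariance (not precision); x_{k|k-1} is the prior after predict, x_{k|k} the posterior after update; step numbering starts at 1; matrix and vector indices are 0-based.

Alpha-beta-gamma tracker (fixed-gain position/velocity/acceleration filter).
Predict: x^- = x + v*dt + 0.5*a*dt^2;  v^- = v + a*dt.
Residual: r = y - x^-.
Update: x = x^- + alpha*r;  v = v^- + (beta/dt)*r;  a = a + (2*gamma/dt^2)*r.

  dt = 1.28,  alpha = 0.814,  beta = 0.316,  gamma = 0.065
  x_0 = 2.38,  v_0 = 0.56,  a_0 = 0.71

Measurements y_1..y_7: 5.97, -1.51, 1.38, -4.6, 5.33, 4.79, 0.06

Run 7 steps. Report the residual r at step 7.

resid = -6.7989

step 1: x_pred=3.6784  r=2.2916  x^+=5.5438  v^+=2.0345  a^+=0.8918
step 2: x_pred=8.8786  r=-10.3886  x^+=0.4223  v^+=0.6114  a^+=0.0675
step 3: x_pred=1.2602  r=0.1198  x^+=1.3577  v^+=0.7274  a^+=0.0770
step 4: x_pred=2.3519  r=-6.9519  x^+=-3.3069  v^+=-0.8902  a^+=-0.4746
step 5: x_pred=-4.8352  r=10.1652  x^+=3.4393  v^+=1.0119  a^+=0.3320
step 6: x_pred=5.0065  r=-0.2165  x^+=4.8303  v^+=1.3834  a^+=0.3148
step 7: x_pred=6.8589  r=-6.7989  x^+=1.3246  v^+=0.1079  a^+=-0.2246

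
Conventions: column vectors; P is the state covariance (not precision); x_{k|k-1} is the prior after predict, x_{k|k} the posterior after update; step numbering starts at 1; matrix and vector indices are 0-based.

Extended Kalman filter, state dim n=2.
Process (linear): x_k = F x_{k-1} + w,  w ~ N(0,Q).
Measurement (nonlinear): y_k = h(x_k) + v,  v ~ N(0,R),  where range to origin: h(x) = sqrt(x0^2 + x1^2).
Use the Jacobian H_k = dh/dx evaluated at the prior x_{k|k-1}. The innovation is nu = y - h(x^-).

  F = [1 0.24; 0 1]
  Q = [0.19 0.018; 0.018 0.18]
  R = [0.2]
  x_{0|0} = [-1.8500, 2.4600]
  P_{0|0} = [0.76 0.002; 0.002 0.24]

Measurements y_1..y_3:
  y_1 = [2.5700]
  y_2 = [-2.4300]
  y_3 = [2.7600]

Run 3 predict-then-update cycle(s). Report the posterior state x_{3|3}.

x_post = [-2.3654, -1.1665]

step 1: x^-=[-1.2596, 2.4600]  P^-=[0.9648 0.0776; 0.0776 0.4200]  H_jac=[-0.4558 0.8901]  S=[0.6702]  K=[-0.5530; 0.5050]  nu=[-0.1937]  x^+=[-1.1525, 2.3622]  P^+=[0.7598 0.2648; 0.2648 0.2491]
step 2: x^-=[-0.5855, 2.3622]  P^-=[1.0913 0.3426; 0.3426 0.4291]  H_jac=[-0.2406 0.9706]  S=[0.5074]  K=[0.1378; 0.6583]  nu=[-4.8637]  x^+=[-1.2559, -0.8397]  P^+=[1.0816 0.2965; 0.2965 0.2092]
step 3: x^-=[-1.4575, -0.8397]  P^-=[1.4260 0.3647; 0.3647 0.3892]  H_jac=[-0.8665 -0.4992]  S=[1.6831]  K=[-0.8423; -0.3032]  nu=[1.0779]  x^+=[-2.3654, -1.1665]  P^+=[0.2319 -0.0651; -0.0651 0.2344]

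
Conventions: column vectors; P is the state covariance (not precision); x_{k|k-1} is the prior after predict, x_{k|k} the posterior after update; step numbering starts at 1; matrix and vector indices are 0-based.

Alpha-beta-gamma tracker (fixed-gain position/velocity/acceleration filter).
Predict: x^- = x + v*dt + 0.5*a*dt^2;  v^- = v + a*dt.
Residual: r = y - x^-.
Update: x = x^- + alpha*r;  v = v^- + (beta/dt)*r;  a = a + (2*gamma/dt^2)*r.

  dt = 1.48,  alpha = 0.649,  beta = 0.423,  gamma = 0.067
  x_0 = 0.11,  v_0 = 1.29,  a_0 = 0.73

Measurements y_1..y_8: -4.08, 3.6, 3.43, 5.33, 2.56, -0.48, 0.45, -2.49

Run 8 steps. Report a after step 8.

a_post = -0.3887

step 1: x_pred=2.8187  r=-6.8987  x^+=-1.6586  v^+=0.3987  a^+=0.3080
step 2: x_pred=-0.7312  r=4.3312  x^+=2.0797  v^+=2.0924  a^+=0.5729
step 3: x_pred=5.8039  r=-2.3739  x^+=4.2633  v^+=2.2618  a^+=0.4277
step 4: x_pred=8.0792  r=-2.7492  x^+=6.2950  v^+=2.1091  a^+=0.2595
step 5: x_pred=9.7006  r=-7.1406  x^+=5.0664  v^+=0.4523  a^+=-0.1773
step 6: x_pred=5.5416  r=-6.0216  x^+=1.6336  v^+=-1.5312  a^+=-0.5457
step 7: x_pred=-1.2302  r=1.6802  x^+=-0.1397  v^+=-1.8586  a^+=-0.4429
step 8: x_pred=-3.3755  r=0.8855  x^+=-2.8008  v^+=-2.2610  a^+=-0.3887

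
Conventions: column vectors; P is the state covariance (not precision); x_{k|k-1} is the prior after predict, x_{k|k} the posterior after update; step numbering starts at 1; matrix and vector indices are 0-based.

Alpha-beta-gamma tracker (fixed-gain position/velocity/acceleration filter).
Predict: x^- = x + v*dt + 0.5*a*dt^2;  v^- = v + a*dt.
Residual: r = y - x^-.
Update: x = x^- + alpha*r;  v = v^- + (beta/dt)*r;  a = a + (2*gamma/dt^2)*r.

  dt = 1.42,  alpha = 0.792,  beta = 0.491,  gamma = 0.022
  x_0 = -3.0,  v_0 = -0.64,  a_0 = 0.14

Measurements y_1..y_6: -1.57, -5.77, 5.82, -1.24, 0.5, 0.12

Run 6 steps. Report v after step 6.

step 1: x_pred=-3.7677  r=2.1977  x^+=-2.0271  v^+=0.3187  a^+=0.1880
step 2: x_pred=-1.3851  r=-4.3849  x^+=-4.8579  v^+=-0.9306  a^+=0.0923
step 3: x_pred=-6.0864  r=11.9064  x^+=3.3435  v^+=3.3173  a^+=0.3521
step 4: x_pred=8.4091  r=-9.6491  x^+=0.7670  v^+=0.4809  a^+=0.1415
step 5: x_pred=1.5926  r=-1.0926  x^+=0.7273  v^+=0.3041  a^+=0.1177
step 6: x_pred=1.2777  r=-1.1577  x^+=0.3608  v^+=0.0709  a^+=0.0924

v_post = 0.0709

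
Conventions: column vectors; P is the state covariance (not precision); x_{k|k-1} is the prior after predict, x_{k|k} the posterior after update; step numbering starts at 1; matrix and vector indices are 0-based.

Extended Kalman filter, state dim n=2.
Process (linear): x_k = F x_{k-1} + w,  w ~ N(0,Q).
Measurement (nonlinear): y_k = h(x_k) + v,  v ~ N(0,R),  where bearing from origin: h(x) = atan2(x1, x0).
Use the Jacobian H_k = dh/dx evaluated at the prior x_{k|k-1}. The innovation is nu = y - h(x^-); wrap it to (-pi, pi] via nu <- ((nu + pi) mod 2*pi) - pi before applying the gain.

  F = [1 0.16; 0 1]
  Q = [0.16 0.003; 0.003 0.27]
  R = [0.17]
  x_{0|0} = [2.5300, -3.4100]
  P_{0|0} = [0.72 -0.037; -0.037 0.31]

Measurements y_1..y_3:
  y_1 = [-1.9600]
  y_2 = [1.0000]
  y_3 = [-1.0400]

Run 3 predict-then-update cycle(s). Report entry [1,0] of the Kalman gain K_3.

step 1: x^-=[1.9844, -3.4100]  P^-=[0.8761 0.0156; 0.0156 0.5800]  H_jac=[0.2191 0.1275]  S=[0.2223]  K=[0.8721; 0.3479]  nu=[-0.9162]  x^+=[1.1853, -3.7288]  P^+=[0.7070 -0.0519; -0.0519 0.5531]
step 2: x^-=[0.5887, -3.7288]  P^-=[0.8645 0.0396; 0.0396 0.8231]  H_jac=[0.2617 0.0413]  S=[0.2315]  K=[0.9844; 0.1917]  nu=[2.4142]  x^+=[2.9654, -3.2660]  P^+=[0.6402 -0.0041; -0.0041 0.8146]
step 3: x^-=[2.4428, -3.2660]  P^-=[0.8198 0.1293; 0.1293 1.0846]  H_jac=[0.1963 0.1469]  S=[0.2325]  K=[0.7741; 0.7944]  nu=[-0.1114]  x^+=[2.3566, -3.3544]  P^+=[0.6805 -0.0137; -0.0137 0.9379]

K[1,0] = 0.7944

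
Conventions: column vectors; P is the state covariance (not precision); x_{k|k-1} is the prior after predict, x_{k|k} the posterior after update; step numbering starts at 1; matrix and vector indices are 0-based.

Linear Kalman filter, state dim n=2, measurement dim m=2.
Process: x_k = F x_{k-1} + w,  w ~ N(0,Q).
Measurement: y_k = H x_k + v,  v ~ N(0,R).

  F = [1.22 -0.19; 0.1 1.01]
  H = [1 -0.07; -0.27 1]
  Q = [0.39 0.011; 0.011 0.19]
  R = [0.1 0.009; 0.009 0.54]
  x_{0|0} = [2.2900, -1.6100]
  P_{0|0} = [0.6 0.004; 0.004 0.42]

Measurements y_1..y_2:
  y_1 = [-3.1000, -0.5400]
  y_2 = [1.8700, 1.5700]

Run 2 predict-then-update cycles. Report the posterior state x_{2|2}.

x_post = [0.9750, -0.0564]

step 1: x^-=[3.0997, -1.3971]  P^-=[1.2963 0.0085; 0.0085 0.6252]  S=[1.3982 -0.3762; -0.3762 1.2552]  K=[0.9284 0.0061; 0.1178 0.5316]  nu=[-6.2975, 1.6940]  x^+=[-2.7363, -1.2382]  P^+=[0.0955 0.0374; 0.0374 0.2982]
step 2: x^-=[-3.1030, -1.5242]  P^-=[0.5256 0.0108; 0.0108 0.5027]  S=[0.6265 -0.1571; -0.1571 1.0752]  K=[0.8378 0.0005; 0.0806 0.4766]  nu=[4.8663, 2.2564]  x^+=[0.9750, -0.0564]  P^+=[0.0860 0.0310; 0.0310 0.2665]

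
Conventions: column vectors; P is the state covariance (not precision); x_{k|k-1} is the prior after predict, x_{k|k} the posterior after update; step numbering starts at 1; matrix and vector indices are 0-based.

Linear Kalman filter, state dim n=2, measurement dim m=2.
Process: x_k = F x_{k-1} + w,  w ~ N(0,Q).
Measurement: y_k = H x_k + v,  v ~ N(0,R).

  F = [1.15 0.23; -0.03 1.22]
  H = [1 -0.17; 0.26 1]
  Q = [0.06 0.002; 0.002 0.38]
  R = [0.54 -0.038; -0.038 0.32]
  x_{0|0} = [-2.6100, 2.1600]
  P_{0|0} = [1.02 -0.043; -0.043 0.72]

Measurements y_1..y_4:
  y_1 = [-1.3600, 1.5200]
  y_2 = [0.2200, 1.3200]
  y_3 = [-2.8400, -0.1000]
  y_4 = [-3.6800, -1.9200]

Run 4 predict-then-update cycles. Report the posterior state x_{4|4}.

x_post = [-2.4631, -0.5387]

step 1: x^-=[-2.5047, 2.7135]  P^-=[1.4243 0.1088; 0.1088 1.4557]  S=[1.9694 0.1888; 0.1888 1.9286]  K=[0.6965 0.1802; -0.1456 0.7837]  nu=[1.6060, -0.5423]  x^+=[-1.4838, 2.0547]  P^+=[0.3587 -0.0621; -0.0621 0.2725]
step 2: x^-=[-1.2338, 2.5513]  P^-=[0.5160 -0.0206; -0.0206 0.7904]  S=[1.0858 -0.0579; -0.0579 1.1346]  K=[0.4851 0.1249; -0.1061 0.6865]  nu=[1.8875, -0.9105]  x^+=[-0.4318, 1.7259]  P^+=[0.2498 -0.0434; -0.0434 0.2350]
step 3: x^-=[-0.0997, 2.1186]  P^-=[0.3798 -0.0013; -0.0013 0.7332]  S=[0.9415 -0.0651; -0.0651 1.0782]  K=[0.4117 0.1153; -0.0871 0.6744]  nu=[-2.3802, -2.1927]  x^+=[-1.3322, 0.8471]  P^+=[0.2122 -0.0339; -0.0339 0.2280]
step 4: x^-=[-1.3372, 1.0735]  P^-=[0.3347 0.0113; 0.0113 0.7220]  S=[0.8917 -0.0629; -0.0629 1.0705]  K=[0.3812 0.1142; -0.0775 0.6726]  nu=[-2.1603, -2.6458]  x^+=[-2.4631, -0.5387]  P^+=[0.1966 -0.0290; -0.0290 0.2257]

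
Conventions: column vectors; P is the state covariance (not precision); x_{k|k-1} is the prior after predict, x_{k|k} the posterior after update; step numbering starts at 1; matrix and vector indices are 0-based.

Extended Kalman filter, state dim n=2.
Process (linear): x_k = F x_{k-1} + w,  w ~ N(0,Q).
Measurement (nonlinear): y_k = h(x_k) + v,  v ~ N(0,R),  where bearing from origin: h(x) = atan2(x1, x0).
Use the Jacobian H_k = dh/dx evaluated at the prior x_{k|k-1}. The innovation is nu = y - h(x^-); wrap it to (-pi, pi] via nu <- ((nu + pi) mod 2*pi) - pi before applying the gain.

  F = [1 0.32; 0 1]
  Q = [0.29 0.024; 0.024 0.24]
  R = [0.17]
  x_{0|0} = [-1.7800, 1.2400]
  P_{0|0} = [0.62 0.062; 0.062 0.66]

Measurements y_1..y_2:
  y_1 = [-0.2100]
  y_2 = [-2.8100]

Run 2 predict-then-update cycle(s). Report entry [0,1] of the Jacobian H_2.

H_jac[0,1] = 0.1248

step 1: x^-=[-1.3832, 1.2400]  P^-=[1.0173 0.2972; 0.2972 0.9000]  H_jac=[-0.3593 -0.4008]  S=[0.5316]  K=[-0.9118; -0.8796]  nu=[-2.6207]  x^+=[1.0063, 3.5451]  P^+=[0.5754 -0.1291; -0.1291 0.4888]
step 2: x^-=[2.1408, 3.5451]  P^-=[0.8328 0.0513; 0.0513 0.7288]  H_jac=[-0.2067 0.1248]  S=[0.2143]  K=[-0.7734; 0.3750]  nu=[2.4456]  x^+=[0.2492, 4.4622]  P^+=[0.7046 0.1135; 0.1135 0.6986]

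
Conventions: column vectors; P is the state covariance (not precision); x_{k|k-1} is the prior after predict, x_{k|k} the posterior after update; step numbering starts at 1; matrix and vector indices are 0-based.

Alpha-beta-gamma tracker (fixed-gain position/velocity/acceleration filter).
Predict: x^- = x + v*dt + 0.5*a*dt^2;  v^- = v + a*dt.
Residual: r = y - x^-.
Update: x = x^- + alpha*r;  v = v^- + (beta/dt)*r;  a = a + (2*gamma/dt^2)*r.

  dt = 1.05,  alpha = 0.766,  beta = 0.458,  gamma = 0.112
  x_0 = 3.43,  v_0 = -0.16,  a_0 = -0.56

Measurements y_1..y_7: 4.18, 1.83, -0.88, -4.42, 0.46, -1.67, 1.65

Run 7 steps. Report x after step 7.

step 1: x_pred=2.9533  r=1.2267  x^+=3.8930  v^+=-0.2129  a^+=-0.3108
step 2: x_pred=3.4981  r=-1.6681  x^+=2.2203  v^+=-1.2668  a^+=-0.6497
step 3: x_pred=0.5320  r=-1.4120  x^+=-0.5496  v^+=-2.5649  a^+=-0.9366
step 4: x_pred=-3.7590  r=-0.6610  x^+=-4.2653  v^+=-3.8366  a^+=-1.0709
step 5: x_pred=-8.8841  r=9.3441  x^+=-1.7265  v^+=-0.8852  a^+=0.8276
step 6: x_pred=-2.1998  r=0.5298  x^+=-1.7940  v^+=0.2149  a^+=0.9353
step 7: x_pred=-1.0528  r=2.7028  x^+=1.0175  v^+=2.3758  a^+=1.4844

x_post = 1.0175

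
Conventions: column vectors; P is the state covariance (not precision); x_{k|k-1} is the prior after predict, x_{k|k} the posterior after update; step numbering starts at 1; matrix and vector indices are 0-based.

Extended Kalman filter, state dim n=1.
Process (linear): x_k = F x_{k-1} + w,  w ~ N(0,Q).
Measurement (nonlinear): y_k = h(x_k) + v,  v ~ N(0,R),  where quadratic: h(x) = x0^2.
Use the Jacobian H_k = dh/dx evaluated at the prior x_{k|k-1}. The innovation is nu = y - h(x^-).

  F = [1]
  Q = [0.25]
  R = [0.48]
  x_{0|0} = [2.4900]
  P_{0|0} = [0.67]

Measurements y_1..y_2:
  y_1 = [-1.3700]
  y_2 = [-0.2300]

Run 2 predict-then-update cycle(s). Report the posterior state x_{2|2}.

step 1: x^-=[2.4900]  P^-=[0.9200]  H_jac=[4.9800]  S=[23.2964]  K=[0.1967]  nu=[-7.5701]  x^+=[1.0012]  P^+=[0.0190]
step 2: x^-=[1.0012]  P^-=[0.2690]  H_jac=[2.0024]  S=[1.5584]  K=[0.3456]  nu=[-1.2324]  x^+=[0.5753]  P^+=[0.0828]

x_post = [0.5753]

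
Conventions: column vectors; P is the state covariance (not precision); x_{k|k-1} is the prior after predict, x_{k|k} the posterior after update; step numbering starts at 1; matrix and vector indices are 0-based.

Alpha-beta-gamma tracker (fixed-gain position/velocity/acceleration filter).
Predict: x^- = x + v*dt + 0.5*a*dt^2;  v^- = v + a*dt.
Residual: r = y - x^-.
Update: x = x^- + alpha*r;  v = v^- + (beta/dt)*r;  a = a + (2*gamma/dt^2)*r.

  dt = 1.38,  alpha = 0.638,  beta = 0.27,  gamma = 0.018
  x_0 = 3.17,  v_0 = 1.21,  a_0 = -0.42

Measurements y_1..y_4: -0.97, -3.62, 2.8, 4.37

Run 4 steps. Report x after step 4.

step 1: x_pred=4.4399  r=-5.4099  x^+=0.9884  v^+=-0.4281  a^+=-0.5223
step 2: x_pred=-0.0996  r=-3.5204  x^+=-2.3456  v^+=-1.8375  a^+=-0.5888
step 3: x_pred=-5.4421  r=8.2421  x^+=-0.1836  v^+=-1.0375  a^+=-0.4330
step 4: x_pred=-2.0277  r=6.3977  x^+=2.0540  v^+=-0.3833  a^+=-0.3121

x_post = 2.0540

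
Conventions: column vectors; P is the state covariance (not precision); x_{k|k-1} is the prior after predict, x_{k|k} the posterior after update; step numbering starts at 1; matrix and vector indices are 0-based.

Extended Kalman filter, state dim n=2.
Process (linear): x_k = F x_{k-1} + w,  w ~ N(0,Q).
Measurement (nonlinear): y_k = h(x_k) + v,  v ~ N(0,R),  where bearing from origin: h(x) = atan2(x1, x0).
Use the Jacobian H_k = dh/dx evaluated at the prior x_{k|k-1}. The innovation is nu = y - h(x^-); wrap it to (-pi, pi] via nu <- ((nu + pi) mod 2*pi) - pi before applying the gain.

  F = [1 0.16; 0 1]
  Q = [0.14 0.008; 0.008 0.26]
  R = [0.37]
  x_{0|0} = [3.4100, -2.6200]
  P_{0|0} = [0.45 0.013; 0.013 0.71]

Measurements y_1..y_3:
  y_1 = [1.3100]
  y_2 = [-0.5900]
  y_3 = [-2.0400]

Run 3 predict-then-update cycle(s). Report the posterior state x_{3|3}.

step 1: x^-=[2.9908, -2.6200]  P^-=[0.6123 0.1346; 0.1346 0.9700]  H_jac=[0.1657 0.1892]  S=[0.4300]  K=[0.2952; 0.4787]  nu=[2.0294]  x^+=[3.5900, -1.6486]  P^+=[0.5749 0.0738; 0.0738 0.8715]
step 2: x^-=[3.3262, -1.6486]  P^-=[0.7608 0.2213; 0.2213 1.1315]  H_jac=[0.1196 0.2414]  S=[0.4596]  K=[0.3142; 0.6518]  nu=[-0.1298]  x^+=[3.2854, -1.7332]  P^+=[0.7154 0.1271; 0.1271 0.9362]
step 3: x^-=[3.0081, -1.7332]  P^-=[0.9201 0.2849; 0.2849 1.1962]  H_jac=[0.1438 0.2496]  S=[0.4840]  K=[0.4203; 0.7015]  nu=[-1.5173]  x^+=[2.3703, -2.7976]  P^+=[0.8346 0.1422; 0.1422 0.9580]

x_post = [2.3703, -2.7976]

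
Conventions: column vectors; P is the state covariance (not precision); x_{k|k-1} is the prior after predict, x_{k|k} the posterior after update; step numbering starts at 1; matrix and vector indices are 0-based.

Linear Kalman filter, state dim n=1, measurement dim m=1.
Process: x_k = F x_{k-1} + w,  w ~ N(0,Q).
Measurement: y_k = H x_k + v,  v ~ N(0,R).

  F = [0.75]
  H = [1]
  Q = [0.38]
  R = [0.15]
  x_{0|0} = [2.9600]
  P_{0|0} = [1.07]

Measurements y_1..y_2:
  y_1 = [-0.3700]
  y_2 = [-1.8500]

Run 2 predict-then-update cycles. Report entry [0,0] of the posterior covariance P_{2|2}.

P_post[0,0] = 0.1127

step 1: x^-=[2.2200]  P^-=[0.9819]  S=[1.1319]  K=[0.8675]  nu=[-2.5900]  x^+=[-0.0268]  P^+=[0.1301]
step 2: x^-=[-0.0201]  P^-=[0.4532]  S=[0.6032]  K=[0.7513]  nu=[-1.8299]  x^+=[-1.3949]  P^+=[0.1127]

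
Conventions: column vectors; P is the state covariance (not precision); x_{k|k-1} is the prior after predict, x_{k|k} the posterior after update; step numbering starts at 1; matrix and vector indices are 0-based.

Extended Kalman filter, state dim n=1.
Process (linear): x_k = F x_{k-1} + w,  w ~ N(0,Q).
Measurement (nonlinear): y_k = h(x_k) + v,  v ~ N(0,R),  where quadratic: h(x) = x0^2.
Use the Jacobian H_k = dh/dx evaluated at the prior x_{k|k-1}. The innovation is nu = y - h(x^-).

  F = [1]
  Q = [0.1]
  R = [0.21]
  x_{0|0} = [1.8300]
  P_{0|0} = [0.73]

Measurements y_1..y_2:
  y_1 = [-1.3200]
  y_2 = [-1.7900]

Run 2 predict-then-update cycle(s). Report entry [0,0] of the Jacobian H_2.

step 1: x^-=[1.8300]  P^-=[0.8300]  H_jac=[3.6600]  S=[11.3283]  K=[0.2682]  nu=[-4.6689]  x^+=[0.5780]  P^+=[0.0154]
step 2: x^-=[0.5780]  P^-=[0.1154]  H_jac=[1.1560]  S=[0.3642]  K=[0.3662]  nu=[-2.1241]  x^+=[-0.1999]  P^+=[0.0665]

H_jac[0,0] = 1.1560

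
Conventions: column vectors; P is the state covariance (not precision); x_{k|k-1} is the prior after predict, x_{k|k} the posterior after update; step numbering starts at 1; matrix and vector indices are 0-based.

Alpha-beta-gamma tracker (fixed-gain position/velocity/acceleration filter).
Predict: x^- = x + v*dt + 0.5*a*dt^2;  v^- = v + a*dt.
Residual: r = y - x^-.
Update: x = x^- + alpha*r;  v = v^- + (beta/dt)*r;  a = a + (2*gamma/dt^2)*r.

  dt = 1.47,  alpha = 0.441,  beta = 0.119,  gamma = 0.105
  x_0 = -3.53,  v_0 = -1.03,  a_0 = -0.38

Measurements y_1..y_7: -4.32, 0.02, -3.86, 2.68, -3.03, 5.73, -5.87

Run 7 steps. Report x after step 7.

step 1: x_pred=-5.4547  r=1.1347  x^+=-4.9543  v^+=-1.4967  a^+=-0.2697
step 2: x_pred=-7.4459  r=7.4659  x^+=-4.1535  v^+=-1.2889  a^+=0.4558
step 3: x_pred=-5.5556  r=1.6956  x^+=-4.8078  v^+=-0.4815  a^+=0.6206
step 4: x_pred=-4.8452  r=7.5252  x^+=-1.5266  v^+=1.0399  a^+=1.3519
step 5: x_pred=1.4628  r=-4.4928  x^+=-0.5185  v^+=2.6635  a^+=0.9153
step 6: x_pred=4.3858  r=1.3442  x^+=4.9786  v^+=4.1178  a^+=1.0459
step 7: x_pred=12.1619  r=-18.0319  x^+=4.2098  v^+=4.1956  a^+=-0.7064

x_post = 4.2098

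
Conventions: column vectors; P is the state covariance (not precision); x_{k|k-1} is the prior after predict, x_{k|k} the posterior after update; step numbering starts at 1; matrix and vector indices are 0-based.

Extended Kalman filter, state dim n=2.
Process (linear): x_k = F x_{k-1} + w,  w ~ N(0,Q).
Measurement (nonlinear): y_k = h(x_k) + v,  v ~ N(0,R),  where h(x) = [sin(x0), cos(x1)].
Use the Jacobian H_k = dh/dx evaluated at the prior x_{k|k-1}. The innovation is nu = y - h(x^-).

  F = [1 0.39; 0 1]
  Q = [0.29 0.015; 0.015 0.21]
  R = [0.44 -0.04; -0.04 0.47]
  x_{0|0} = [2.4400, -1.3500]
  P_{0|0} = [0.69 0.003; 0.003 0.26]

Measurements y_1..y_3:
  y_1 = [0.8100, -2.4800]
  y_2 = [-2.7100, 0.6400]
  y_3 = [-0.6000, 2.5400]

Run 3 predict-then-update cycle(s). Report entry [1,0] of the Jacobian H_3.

H_jac[1,0] = 0.0000

step 1: x^-=[1.9135, -1.3500]  P^-=[1.0219 0.1194; 0.1194 0.4700]  H_jac=[-0.3360 0.0000; 0.0000 0.9757]  S=[0.5554 -0.0791; -0.0791 0.9175]  K=[-0.6077 0.0746; -0.0010 0.4998]  nu=[-0.1318, -2.6990]  x^+=[1.7924, -2.6987]  P^+=[0.8045 0.0608; 0.0608 0.2408]
step 2: x^-=[0.7399, -2.6987]  P^-=[1.1786 0.1697; 0.1697 0.4508]  H_jac=[0.7386 0.0000; 0.0000 0.4285]  S=[1.0829 0.0137; 0.0137 0.5528]  K=[0.8024 0.1117; 0.1114 0.3467]  nu=[-3.3842, 1.5435]  x^+=[-1.8033, -2.5405]  P^+=[0.4720 0.0476; 0.0476 0.3698]
step 3: x^-=[-2.7941, -2.5405]  P^-=[0.8554 0.2068; 0.2068 0.5798]  H_jac=[-0.9402 0.0000; 0.0000 0.5656]  S=[1.1962 -0.1500; -0.1500 0.6555]  K=[-0.6692 0.0253; -0.1028 0.4768]  nu=[-0.2595, 3.3647]  x^+=[-2.5352, -0.9096]  P^+=[0.3142 0.0684; 0.0684 0.4035]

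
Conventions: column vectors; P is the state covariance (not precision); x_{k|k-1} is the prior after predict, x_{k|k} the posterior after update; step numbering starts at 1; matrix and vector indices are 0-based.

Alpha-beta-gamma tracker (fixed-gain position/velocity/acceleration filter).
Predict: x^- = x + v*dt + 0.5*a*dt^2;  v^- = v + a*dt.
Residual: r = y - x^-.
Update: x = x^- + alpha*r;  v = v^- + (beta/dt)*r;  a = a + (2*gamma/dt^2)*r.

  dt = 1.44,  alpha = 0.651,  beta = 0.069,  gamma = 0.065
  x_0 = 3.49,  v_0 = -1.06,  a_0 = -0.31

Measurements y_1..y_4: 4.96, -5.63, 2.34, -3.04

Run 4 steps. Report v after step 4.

step 1: x_pred=1.6422  r=3.3178  x^+=3.8021  v^+=-1.3474  a^+=-0.1020
step 2: x_pred=1.7560  r=-7.3860  x^+=-3.0523  v^+=-1.8482  a^+=-0.5650
step 3: x_pred=-6.2995  r=8.6395  x^+=-0.6752  v^+=-2.2479  a^+=-0.0234
step 4: x_pred=-3.9365  r=0.8965  x^+=-3.3529  v^+=-2.2387  a^+=0.0328

v_post = -2.2387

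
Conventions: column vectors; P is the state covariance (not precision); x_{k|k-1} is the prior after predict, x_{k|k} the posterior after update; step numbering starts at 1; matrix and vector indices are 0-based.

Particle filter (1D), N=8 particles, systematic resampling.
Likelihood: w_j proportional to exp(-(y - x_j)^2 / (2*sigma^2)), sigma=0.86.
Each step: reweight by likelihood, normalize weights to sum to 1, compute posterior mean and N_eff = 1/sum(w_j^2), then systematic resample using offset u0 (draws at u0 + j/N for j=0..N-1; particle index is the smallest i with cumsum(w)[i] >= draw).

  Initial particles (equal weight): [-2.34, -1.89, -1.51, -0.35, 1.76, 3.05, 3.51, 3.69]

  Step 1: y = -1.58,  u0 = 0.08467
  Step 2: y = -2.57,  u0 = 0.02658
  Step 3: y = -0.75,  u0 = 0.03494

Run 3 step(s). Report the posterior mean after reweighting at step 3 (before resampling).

post_mean = -1.8041

step 1: w=[0.2278, 0.3155, 0.3355, 0.1210, 0.0002, 0.0000, 0.0000, 0.0000]  mean=-1.6779  Neff=3.5890  idx=[0, 0, 1, 1, 2, 2, 2, 3]
step 2: w=[0.1997, 0.1997, 0.1514, 0.1514, 0.0968, 0.0968, 0.0968, 0.0074]  mean=-1.9479  Neff=6.5036  idx=[0, 0, 1, 2, 2, 3, 4, 6]
step 3: w=[0.0576, 0.0576, 0.0576, 0.1322, 0.1322, 0.1322, 0.2153, 0.2153]  mean=-1.8041  Neff=6.4473  idx=[0, 2, 3, 4, 5, 6, 7, 7]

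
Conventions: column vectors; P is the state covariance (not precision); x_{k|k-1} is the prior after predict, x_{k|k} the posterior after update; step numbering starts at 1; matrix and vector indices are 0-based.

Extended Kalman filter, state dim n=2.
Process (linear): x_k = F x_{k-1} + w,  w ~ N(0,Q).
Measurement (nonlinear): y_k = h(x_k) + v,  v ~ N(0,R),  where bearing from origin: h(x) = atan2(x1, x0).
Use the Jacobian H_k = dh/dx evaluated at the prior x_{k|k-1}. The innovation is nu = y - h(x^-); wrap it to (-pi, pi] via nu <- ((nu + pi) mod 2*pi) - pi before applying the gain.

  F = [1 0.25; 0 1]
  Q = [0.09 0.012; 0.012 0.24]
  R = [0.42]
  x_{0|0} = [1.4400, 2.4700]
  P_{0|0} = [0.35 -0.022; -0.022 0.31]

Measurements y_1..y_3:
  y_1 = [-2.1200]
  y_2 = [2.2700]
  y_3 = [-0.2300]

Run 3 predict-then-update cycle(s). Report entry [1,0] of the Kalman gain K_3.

step 1: x^-=[2.0575, 2.4700]  P^-=[0.4484 0.0675; 0.0675 0.5500]  H_jac=[-0.2390 0.1991]  S=[0.4610]  K=[-0.2033; 0.2025]  nu=[-2.9963]  x^+=[2.6667, 1.8631]  P^+=[0.4293 0.0865; 0.0865 0.5311]
step 2: x^-=[3.1325, 1.8631]  P^-=[0.5958 0.2313; 0.2313 0.7711]  H_jac=[-0.1403 0.2358]  S=[0.4593]  K=[-0.0632; 0.3253]  nu=[1.7334]  x^+=[3.0229, 2.4270]  P^+=[0.5939 0.2407; 0.2407 0.7225]
step 3: x^-=[3.6297, 2.4270]  P^-=[0.8494 0.4333; 0.4333 0.9625]  H_jac=[-0.1273 0.1904]  S=[0.4476]  K=[-0.0573; 0.2861]  nu=[-0.8194]  x^+=[3.6766, 2.1925]  P^+=[0.8480 0.4407; 0.4407 0.9258]

K[1,0] = 0.2861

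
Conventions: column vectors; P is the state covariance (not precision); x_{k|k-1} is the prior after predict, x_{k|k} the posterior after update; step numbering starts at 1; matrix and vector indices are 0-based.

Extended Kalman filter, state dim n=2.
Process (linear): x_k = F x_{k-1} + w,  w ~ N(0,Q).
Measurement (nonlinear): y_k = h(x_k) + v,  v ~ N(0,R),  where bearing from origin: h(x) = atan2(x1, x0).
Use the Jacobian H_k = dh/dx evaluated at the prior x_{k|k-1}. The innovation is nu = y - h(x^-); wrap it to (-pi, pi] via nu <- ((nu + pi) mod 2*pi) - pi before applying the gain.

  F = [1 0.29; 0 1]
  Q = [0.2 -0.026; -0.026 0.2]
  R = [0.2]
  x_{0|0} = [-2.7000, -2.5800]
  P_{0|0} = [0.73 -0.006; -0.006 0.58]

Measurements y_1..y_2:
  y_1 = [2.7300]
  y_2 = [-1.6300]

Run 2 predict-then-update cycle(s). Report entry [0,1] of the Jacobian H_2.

step 1: x^-=[-3.4482, -2.5800]  P^-=[0.9753 0.1362; 0.1362 0.7800]  H_jac=[0.1391 -0.1859]  S=[0.2388]  K=[0.4621; -0.5280]  nu=[-1.0540]  x^+=[-3.9353, -2.0236]  P^+=[0.9243 0.1945; 0.1945 0.7134]
step 2: x^-=[-4.5221, -2.0236]  P^-=[1.2971 0.3754; 0.3754 0.9134]  H_jac=[0.0824 -0.1842]  S=[0.2284]  K=[0.1654; -0.6013]  nu=[1.0908]  x^+=[-4.3417, -2.6795]  P^+=[1.2908 0.3981; 0.3981 0.8309]

H_jac[0,1] = -0.1842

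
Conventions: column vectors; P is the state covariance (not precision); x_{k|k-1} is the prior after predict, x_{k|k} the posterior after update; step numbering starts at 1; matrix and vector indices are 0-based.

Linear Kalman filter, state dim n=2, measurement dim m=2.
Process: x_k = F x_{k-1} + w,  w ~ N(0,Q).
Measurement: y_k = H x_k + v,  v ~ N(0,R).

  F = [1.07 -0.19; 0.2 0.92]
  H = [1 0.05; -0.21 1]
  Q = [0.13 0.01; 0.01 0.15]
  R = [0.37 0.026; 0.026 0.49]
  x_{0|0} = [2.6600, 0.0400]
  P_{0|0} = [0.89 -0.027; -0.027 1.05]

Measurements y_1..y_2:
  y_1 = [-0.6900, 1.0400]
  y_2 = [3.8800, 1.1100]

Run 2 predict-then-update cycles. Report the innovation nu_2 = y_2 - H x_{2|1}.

step 1: x^-=[2.8386, 0.5688]  P^-=[1.1978 -0.0086; -0.0086 1.0644]  S=[1.5696 -0.1809; -0.1809 1.6108]  K=[0.7540 -0.0769; 0.1060 0.6738]  nu=[-3.5570, 1.0673]  x^+=[0.0746, 0.9107]  P^+=[0.2750 0.0397; 0.0397 0.3413]
step 2: x^-=[-0.0933, 0.8528]  P^-=[0.4410 0.0468; 0.0468 0.4644]  S=[0.8169 0.0029; 0.0029 0.9543]  K=[0.5429 -0.0497; 0.0840 0.4762]  nu=[3.9306, 0.2376]  x^+=[2.0290, 1.2961]  P^+=[0.1980 0.0314; 0.0314 0.2421]

innov = [3.9306, 0.2376]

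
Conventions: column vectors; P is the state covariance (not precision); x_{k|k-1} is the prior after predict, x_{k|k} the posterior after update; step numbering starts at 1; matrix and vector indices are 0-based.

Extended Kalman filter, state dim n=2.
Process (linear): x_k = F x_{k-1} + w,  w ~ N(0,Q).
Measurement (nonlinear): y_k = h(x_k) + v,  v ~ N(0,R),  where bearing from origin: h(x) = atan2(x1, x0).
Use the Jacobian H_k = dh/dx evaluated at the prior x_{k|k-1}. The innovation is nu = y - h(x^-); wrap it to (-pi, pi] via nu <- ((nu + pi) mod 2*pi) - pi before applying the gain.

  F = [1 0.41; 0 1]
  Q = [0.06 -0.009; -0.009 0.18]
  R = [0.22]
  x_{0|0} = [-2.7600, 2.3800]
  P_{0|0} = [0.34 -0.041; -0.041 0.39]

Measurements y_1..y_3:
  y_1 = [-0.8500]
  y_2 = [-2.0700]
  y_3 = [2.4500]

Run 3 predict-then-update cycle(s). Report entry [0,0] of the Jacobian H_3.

step 1: x^-=[-1.7842, 2.3800]  P^-=[0.4319 0.1099; 0.1099 0.5700]  H_jac=[-0.2690 -0.2017]  S=[0.2864]  K=[-0.4831; -0.5046]  nu=[-3.0641]  x^+=[-0.3038, 3.9263]  P^+=[0.3651 0.0401; 0.0401 0.4971]
step 2: x^-=[1.3060, 3.9263]  P^-=[0.5415 0.2349; 0.2349 0.6771]  H_jac=[-0.2293 0.0763]  S=[0.2442]  K=[-0.4352; -0.0091]  nu=[2.9635]  x^+=[0.0163, 3.8993]  P^+=[0.4953 0.2339; 0.2339 0.6771]
step 3: x^-=[1.6151, 3.8993]  P^-=[0.8609 0.5025; 0.5025 0.8571]  H_jac=[-0.2189 0.0907]  S=[0.2484]  K=[-0.5754; -0.1300]  nu=[1.2719]  x^+=[0.8833, 3.7339]  P^+=[0.7787 0.4839; 0.4839 0.8529]

H_jac[0,0] = -0.2189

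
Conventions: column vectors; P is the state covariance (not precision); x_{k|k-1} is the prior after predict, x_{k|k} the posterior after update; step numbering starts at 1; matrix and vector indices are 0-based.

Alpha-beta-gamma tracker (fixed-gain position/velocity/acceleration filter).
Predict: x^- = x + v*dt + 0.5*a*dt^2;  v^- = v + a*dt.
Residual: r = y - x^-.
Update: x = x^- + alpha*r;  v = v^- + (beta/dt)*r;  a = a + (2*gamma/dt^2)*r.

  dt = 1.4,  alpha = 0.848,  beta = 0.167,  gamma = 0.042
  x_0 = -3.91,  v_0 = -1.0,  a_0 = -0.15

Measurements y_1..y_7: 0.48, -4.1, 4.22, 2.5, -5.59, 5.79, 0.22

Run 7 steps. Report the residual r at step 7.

resid = -5.7841

step 1: x_pred=-5.4570  r=5.9370  x^+=-0.4224  v^+=-0.5018  a^+=0.1044
step 2: x_pred=-1.0226  r=-3.0774  x^+=-3.6322  v^+=-0.7227  a^+=-0.0274
step 3: x_pred=-4.6709  r=8.8909  x^+=2.8686  v^+=0.2995  a^+=0.3536
step 4: x_pred=3.6343  r=-1.1343  x^+=2.6724  v^+=0.6592  a^+=0.3050
step 5: x_pred=3.8941  r=-9.4841  x^+=-4.1484  v^+=-0.0452  a^+=-0.1015
step 6: x_pred=-4.3111  r=10.1011  x^+=4.2546  v^+=1.0177  a^+=0.3314
step 7: x_pred=6.0041  r=-5.7841  x^+=1.0992  v^+=0.7917  a^+=0.0835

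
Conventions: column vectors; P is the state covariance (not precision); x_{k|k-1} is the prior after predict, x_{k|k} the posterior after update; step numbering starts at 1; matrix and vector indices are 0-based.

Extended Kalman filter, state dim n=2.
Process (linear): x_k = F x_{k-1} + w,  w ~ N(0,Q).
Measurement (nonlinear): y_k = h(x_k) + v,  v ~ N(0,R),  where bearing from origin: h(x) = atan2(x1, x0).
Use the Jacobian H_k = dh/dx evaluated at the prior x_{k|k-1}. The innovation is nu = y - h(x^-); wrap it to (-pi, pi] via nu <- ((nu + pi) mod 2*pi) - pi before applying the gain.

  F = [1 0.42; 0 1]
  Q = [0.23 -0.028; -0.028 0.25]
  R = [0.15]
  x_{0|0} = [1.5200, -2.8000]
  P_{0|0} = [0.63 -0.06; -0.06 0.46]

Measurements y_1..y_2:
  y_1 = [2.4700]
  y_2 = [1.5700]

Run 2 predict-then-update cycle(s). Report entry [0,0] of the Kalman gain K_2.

step 1: x^-=[0.3440, -2.8000]  P^-=[0.8907 0.1052; 0.1052 0.7100]  H_jac=[0.3518 0.0432]  S=[0.2648]  K=[1.2007; 0.2557]  nu=[-2.3646]  x^+=[-2.4953, -3.4046]  P^+=[0.5090 0.0239; 0.0239 0.6927]
step 2: x^-=[-3.9252, -3.4046]  P^-=[0.8813 0.2868; 0.2868 0.9427]  H_jac=[0.1261 -0.1454]  S=[0.1734]  K=[0.4003; -0.5817]  nu=[-2.2861]  x^+=[-4.8404, -2.0747]  P^+=[0.8535 0.3272; 0.3272 0.8840]

K[0,0] = 0.4003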